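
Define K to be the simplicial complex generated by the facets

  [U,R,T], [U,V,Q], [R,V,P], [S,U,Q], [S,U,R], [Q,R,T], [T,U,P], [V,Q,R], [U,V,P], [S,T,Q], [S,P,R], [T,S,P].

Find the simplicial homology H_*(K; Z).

H_0 = Z,  H_1 = Z/2,  H_2 = 0.

Order the vertices as P < Q < R < S < T < U < V. Listing each simplex with vertices in this order, K has dimension 2 with simplices:

  0-simplices (7): P, Q, R, S, T, U, V
  1-simplices (18): PR, PS, PT, PU, PV, QR, QS, QT, QU, QV, RS, RT, RU, RV, ST, SU, TU, UV
  2-simplices (12): PRS, PRV, PST, PTU, PUV, QRT, QRV, QST, QSU, QUV, RSU, RTU

Hence C_0 ≅ Z^7, C_1 ≅ Z^18, C_2 ≅ Z^12.

The boundary map ∂_1: C_1 → C_0 maps an edge to its endpoints' difference, ∂[p,q] = q − p. For instance
  ∂RT = T − R.
As a 7×18 matrix over Z this has rank 6, with invariant factors (1,1,1,1,1,1).

Boundary ∂_2: C_2 → C_1 sends each 2-simplex [p,q,r] to [q,r] − [p,r] + [p,q]. For instance
  ∂RSU = SU − RU + RS,
  ∂PTU = TU − PU + PT.
As a 18×12 matrix over Z this has rank 12, with invariant factors (1,1,1,1,1,1,1,1,1,1,1,2).

Now H_k = ker ∂_k / im ∂_{k+1}, so:

  H_0: rank C_0 − rank ∂_1 = 7 − 6 = 1, and the invariant factors of ∂_1 are all 1, so H_0 ≅ Z.
  H_1: rank ker ∂_1 − rank ∂_2 = (18 − 6) − 12 = 0, and ∂_2 has invariant factor 2 > 1, so H_1 ≅ Z/2.
  H_2: rank ker ∂_2 − rank ∂_3 = (12 − 12) − 0 = 0, and there is no ∂_3, so H_2 ≅ 0.

As a check, the Euler characteristic is 7 − 18 + 12 = 1, which agrees with 1 − 0 + 0 = 1.
(K is a triangulation of the real projective plane RP^2.)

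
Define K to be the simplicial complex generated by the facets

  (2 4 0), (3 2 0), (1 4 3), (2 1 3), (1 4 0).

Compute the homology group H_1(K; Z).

Fix the vertex order 0 < 1 < 2 < 3 < 4 and write every simplex with vertices in increasing order. Then dim K = 2 and the simplices of K are:

  0-simplices (5): [0], [1], [2], [3], [4]
  1-simplices (10): [0,1], [0,2], [0,3], [0,4], [1,2], [1,3], [1,4], [2,3], [2,4], [3,4]
  2-simplices (5): [0,1,4], [0,2,3], [0,2,4], [1,2,3], [1,3,4]

so the chain groups are C_0 ≅ Z^5, C_1 ≅ Z^10, C_2 ≅ Z^5.

∂_1: C_1 → C_0 maps an edge to its endpoints' difference, ∂[p,q] = q − p.
This gives a 5×10 integer matrix of rank 4; reducing to Smith normal form yields diagonal entries (1,1,1,1).

∂_2: C_2 → C_1 maps a triangle to the signed sum of its edges. For instance
  ∂[0,2,3] = [2,3] − [0,3] + [0,2],
  ∂[0,2,4] = [2,4] − [0,4] + [0,2].
The resulting 10×5 matrix has rank 5, and its Smith normal form has invariant factors (1,1,1,1,1).

Now H_k = ker ∂_k / im ∂_{k+1}, so:

  H_1: rank ker ∂_1 − rank ∂_2 = (10 − 4) − 5 = 1, and the invariant factors of ∂_2 are all 1, so H_1 = Z.

(K is a triangulation of the Möbius band.)

H_1 = Z.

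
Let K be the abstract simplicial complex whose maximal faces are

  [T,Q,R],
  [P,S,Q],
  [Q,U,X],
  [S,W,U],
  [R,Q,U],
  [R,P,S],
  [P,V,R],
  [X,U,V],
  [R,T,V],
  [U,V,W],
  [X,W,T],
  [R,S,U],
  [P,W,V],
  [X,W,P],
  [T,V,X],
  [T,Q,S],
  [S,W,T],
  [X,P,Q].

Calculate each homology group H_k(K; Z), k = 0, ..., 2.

H_0 ≅ Z,  H_1 ≅ Z ⊕ Z_2,  H_2 = 0.

Take the total order P < Q < R < S < T < U < V < W < X on the vertex set. Then K (dimension 2) consists of the simplices:

  0-simplices (9): P, Q, R, S, T, U, V, W, X
  1-simplices (27): PQ, PR, PS, PV, PW, PX, QR, QS, QT, QU, QX, RS, RT, RU, RV, ST, SU, SW, TV, TW, TX, UV, UW, UX, VW, VX, WX
  2-simplices (18): PQS, PQX, PRS, PRV, PVW, PWX, QRT, QRU, QST, QUX, RSU, RTV, STW, SUW, TVX, TWX, UVW, UVX

Hence C_0 ≅ Z^9, C_1 ≅ Z^27, C_2 ≅ Z^18.

The boundary map ∂_1: C_1 → C_0 maps an edge to its endpoints' difference, ∂[p,q] = q − p.
The resulting 9×27 matrix has rank 8, and its Smith normal form has invariant factors (1,1,1,1,1,1,1,1).

Boundary ∂_2: C_2 → C_1 acts by ∂[p,q,r] = [q,r] − [p,r] + [p,q]. For instance
  ∂QUX = UX − QX + QU,
  ∂TVX = VX − TX + TV.
As a 27×18 matrix over Z this has rank 18, with invariant factors (1,1,1,1,1,1,1,1,1,1,1,1,1,1,1,1,1,2).

Reading off H_k = ker ∂_k / im ∂_{k+1}:

  H_0: rank C_0 − rank ∂_1 = 9 − 8 = 1, and the invariant factors of ∂_1 are all 1, so H_0 = Z.
  H_1: rank ker ∂_1 − rank ∂_2 = (27 − 8) − 18 = 1, and ∂_2 has invariant factor 2 > 1, so H_1 = Z ⊕ Z_2.
  H_2: rank ker ∂_2 − rank ∂_3 = (18 − 18) − 0 = 0, and there is no ∂_3, so H_2 = 0.

As a check, the Euler characteristic is 9 − 27 + 18 = 0, which agrees with 1 − 1 + 0 = 0.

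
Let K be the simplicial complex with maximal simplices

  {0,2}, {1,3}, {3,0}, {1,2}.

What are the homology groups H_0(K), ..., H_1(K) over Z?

Order the vertices as 0 < 1 < 2 < 3. Listing each simplex with vertices in this order, K has dimension 1 with simplices:

  0-simplices (4): [0], [1], [2], [3]
  1-simplices (4): [0,2], [0,3], [1,2], [1,3]

giving chain groups C_0 ≅ Z^4, C_1 ≅ Z^4.

Boundary ∂_1: C_1 → C_0 maps an edge to its endpoints' difference, ∂[p,q] = q − p.
The 4×4 boundary matrix has rank 3 and Smith normal form diag(1,1,1).

Now H_k = ker ∂_k / im ∂_{k+1}, so:

  H_0: rank C_0 − rank ∂_1 = 4 − 3 = 1, and the invariant factors of ∂_1 are all 1, so H_0 = Z.
  H_1: rank ker ∂_1 − rank ∂_2 = (4 − 3) − 0 = 1, and there is no ∂_2, so H_1 = Z.

As a check, the Euler characteristic is 4 − 4 = 0, which agrees with 1 − 1 = 0.
(K is a triangulation of the circle S^1.)

H_0 = Z,  H_1 = Z.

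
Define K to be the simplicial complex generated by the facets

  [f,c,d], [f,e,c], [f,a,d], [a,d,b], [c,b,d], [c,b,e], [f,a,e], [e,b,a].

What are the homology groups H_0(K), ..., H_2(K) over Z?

H_0 ≅ Z,  H_1 = 0,  H_2 ≅ Z.

Take the total order a < b < c < d < e < f on the vertex set. Then K (dimension 2) consists of the simplices:

  0-simplices (6): a, b, c, d, e, f
  1-simplices (12): ab, ad, ae, af, bc, bd, be, cd, ce, cf, df, ef
  2-simplices (8): abd, abe, adf, aef, bcd, bce, cdf, cef

Hence C_0 ≅ Z^6, C_1 ≅ Z^12, C_2 ≅ Z^8.

The boundary map ∂_1: C_1 → C_0 maps an edge to its endpoints' difference, ∂[p,q] = q − p.
This gives a 6×12 integer matrix of rank 5; reducing to Smith normal form yields diagonal entries (1,1,1,1,1).

∂_2: C_2 → C_1 maps a triangle to the signed sum of its edges. For instance
  ∂abe = be − ae + ab,
  ∂bcd = cd − bd + bc.
The resulting 12×8 matrix has rank 7, and its Smith normal form has invariant factors (1,1,1,1,1,1,1).

From H_k ≅ ker(∂_k) / im(∂_{k+1}) we obtain:

  H_0: rank C_0 − rank ∂_1 = 6 − 5 = 1, and the invariant factors of ∂_1 are all 1, so H_0 = Z.
  H_1: rank ker ∂_1 − rank ∂_2 = (12 − 5) − 7 = 0, and the invariant factors of ∂_2 are all 1, so H_1 = 0.
  H_2: rank ker ∂_2 − rank ∂_3 = (8 − 7) − 0 = 1, and there is no ∂_3, so H_2 = Z.

(K is a triangulation of the 2-sphere S^2.)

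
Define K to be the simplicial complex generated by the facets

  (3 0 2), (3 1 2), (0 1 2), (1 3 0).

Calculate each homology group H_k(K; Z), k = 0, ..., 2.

H_0 ≅ Z,  H_1 = 0,  H_2 ≅ Z.

K has 4 vertices, 6 edges, 4 triangles.
rank ∂_0 = 0, rank ∂_1 = 3 ⇒ b_0 = 4 − 0 − 3 = 1; all invariant factors of ∂_1 are 1 so no torsion. So H_0 = Z.
rank ∂_1 = 3, rank ∂_2 = 3 ⇒ b_1 = 6 − 3 − 3 = 0; all invariant factors of ∂_2 are 1 so no torsion. So H_1 = 0.
rank ∂_2 = 3, rank ∂_3 = 0 ⇒ b_2 = 4 − 3 − 0 = 1. So H_2 = Z.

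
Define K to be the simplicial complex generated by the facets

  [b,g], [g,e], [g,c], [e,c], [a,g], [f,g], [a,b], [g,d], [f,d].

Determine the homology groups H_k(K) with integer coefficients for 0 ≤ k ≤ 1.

Fix the vertex order a < b < c < d < e < f < g and write every simplex with vertices in increasing order. Then dim K = 1 and the simplices of K are:

  0-simplices (7): a, b, c, d, e, f, g
  1-simplices (9): ab, ag, bg, ce, cg, df, dg, eg, fg

Hence C_0 ≅ Z^7, C_1 ≅ Z^9.

∂_1: C_1 → C_0 sends each edge [p,q] (with p < q) to q − p.
The resulting 7×9 matrix has rank 6, and its Smith normal form has invariant factors (1,1,1,1,1,1).

From H_k ≅ ker(∂_k) / im(∂_{k+1}) we obtain:

  H_0: rank C_0 − rank ∂_1 = 7 − 6 = 1, and the invariant factors of ∂_1 are all 1, so H_0 ≅ Z.
  H_1: rank ker ∂_1 − rank ∂_2 = (9 − 6) − 0 = 3, and there is no ∂_2, so H_1 ≅ Z^3.

H_0 ≅ Z,  H_1 ≅ Z^3.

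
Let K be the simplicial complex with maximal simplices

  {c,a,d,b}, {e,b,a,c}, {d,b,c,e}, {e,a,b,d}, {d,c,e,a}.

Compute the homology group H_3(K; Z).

Order the vertices as a < b < c < d < e. Listing each simplex with vertices in this order, K has dimension 3 with simplices:

  0-simplices (5): a, b, c, d, e
  1-simplices (10): ab, ac, ad, ae, bc, bd, be, cd, ce, de
  2-simplices (10): abc, abd, abe, acd, ace, ade, bcd, bce, bde, cde
  3-simplices (5): abcd, abce, abde, acde, bcde

Hence C_0 ≅ Z^5, C_1 ≅ Z^10, C_2 ≅ Z^10, C_3 ≅ Z^5.

Boundary ∂_1: C_1 → C_0 sends each edge [p,q] (with p < q) to q − p.
The 5×10 boundary matrix has rank 4 and Smith normal form diag(1,1,1,1).

The boundary map ∂_2: C_2 → C_1 acts by ∂[p,q,r] = [q,r] − [p,r] + [p,q]. For instance
  ∂ade = de − ae + ad,
  ∂acd = cd − ad + ac.
As a 10×10 matrix over Z this has rank 6, with invariant factors (1,1,1,1,1,1).

The boundary map ∂_3: C_3 → C_2 sends each 3-simplex σ to the alternating sum Σ_i (−1)^i (σ with its i-th vertex removed). For instance
  ∂bcde = cde − bde + bce − bcd,
  ∂abcd = bcd − acd + abd − abc.
As a 10×5 matrix over Z this has rank 4, with invariant factors (1,1,1,1).

From H_k ≅ ker(∂_k) / im(∂_{k+1}) we obtain:

  H_3: rank ker ∂_3 − rank ∂_4 = (5 − 4) − 0 = 1, and there is no ∂_4, so H_3 ≅ Z.

(K is a triangulation of the 3-sphere S^3.)

H_3 = Z.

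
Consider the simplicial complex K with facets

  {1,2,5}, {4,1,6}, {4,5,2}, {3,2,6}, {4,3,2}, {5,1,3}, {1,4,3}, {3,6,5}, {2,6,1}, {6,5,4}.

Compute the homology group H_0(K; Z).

H_0 = Z.

Order the vertices as 1 < 2 < 3 < 4 < 5 < 6. Listing each simplex with vertices in this order, K has dimension 2 with simplices:

  0-simplices (6): [1], [2], [3], [4], [5], [6]
  1-simplices (15): [1,2], [1,3], [1,4], [1,5], [1,6], [2,3], [2,4], [2,5], [2,6], [3,4], [3,5], [3,6], [4,5], [4,6], [5,6]
  2-simplices (10): [1,2,5], [1,2,6], [1,3,4], [1,3,5], [1,4,6], [2,3,4], [2,3,6], [2,4,5], [3,5,6], [4,5,6]

giving chain groups C_0 ≅ Z^6, C_1 ≅ Z^15, C_2 ≅ Z^10.

∂_1: C_1 → C_0 maps an edge to its endpoints' difference, ∂[p,q] = q − p. For instance
  ∂[2,6] = [6] − [2].
As a 6×15 matrix over Z this has rank 5, with invariant factors (1,1,1,1,1).

The boundary map ∂_2: C_2 → C_1 acts by ∂[p,q,r] = [q,r] − [p,r] + [p,q]. For instance
  ∂[2,3,4] = [3,4] − [2,4] + [2,3],
  ∂[1,2,6] = [2,6] − [1,6] + [1,2].
As a 15×10 matrix over Z this has rank 10, with invariant factors (1,1,1,1,1,1,1,1,1,2).

From H_k ≅ ker(∂_k) / im(∂_{k+1}) we obtain:

  H_0: rank C_0 − rank ∂_1 = 6 − 5 = 1, and the invariant factors of ∂_1 are all 1, so H_0 = Z.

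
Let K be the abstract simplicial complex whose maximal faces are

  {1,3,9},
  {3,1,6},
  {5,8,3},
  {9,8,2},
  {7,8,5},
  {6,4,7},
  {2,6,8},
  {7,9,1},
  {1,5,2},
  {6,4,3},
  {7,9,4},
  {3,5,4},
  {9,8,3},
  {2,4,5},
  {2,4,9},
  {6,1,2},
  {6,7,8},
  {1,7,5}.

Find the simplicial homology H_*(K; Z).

H_0 ≅ Z,  H_1 ≅ Z^2,  H_2 ≅ Z.

Fix the vertex order 1 < 2 < 3 < 4 < 5 < 6 < 7 < 8 < 9 and write every simplex with vertices in increasing order. Then dim K = 2 and the simplices of K are:

  0-simplices (9): [1], [2], [3], [4], [5], [6], [7], [8], [9]
  1-simplices (27): (27 of them)
  2-simplices (18): [1,2,5], [1,2,6], [1,3,6], [1,3,9], [1,5,7], [1,7,9], [2,4,5], [2,4,9], [2,6,8], [2,8,9], [3,4,5], [3,4,6], [3,5,8], [3,8,9], [4,6,7], [4,7,9], [5,7,8], [6,7,8]

giving chain groups C_0 ≅ Z^9, C_1 ≅ Z^27, C_2 ≅ Z^18.

∂_1: C_1 → C_0 is given by ∂[p,q] = [q] − [p]. For instance
  ∂[1,9] = [9] − [1].
As a 9×27 matrix over Z this has rank 8, with invariant factors (1,1,1,1,1,1,1,1).

The boundary map ∂_2: C_2 → C_1 acts by ∂[p,q,r] = [q,r] − [p,r] + [p,q]. For instance
  ∂[1,2,6] = [2,6] − [1,6] + [1,2],
  ∂[2,4,9] = [4,9] − [2,9] + [2,4].
The 27×18 boundary matrix has rank 17 and Smith normal form diag(1,1,1,1,1,1,1,1,1,1,1,1,1,1,1,1,1).

From H_k ≅ ker(∂_k) / im(∂_{k+1}) we obtain:

  H_0: rank C_0 − rank ∂_1 = 9 − 8 = 1, and the invariant factors of ∂_1 are all 1, so H_0 ≅ Z.
  H_1: rank ker ∂_1 − rank ∂_2 = (27 − 8) − 17 = 2, and the invariant factors of ∂_2 are all 1, so H_1 ≅ Z^2.
  H_2: rank ker ∂_2 − rank ∂_3 = (18 − 17) − 0 = 1, and there is no ∂_3, so H_2 ≅ Z.

As a check, the Euler characteristic is 9 − 27 + 18 = 0, which agrees with 1 − 2 + 1 = 0.
(K is a triangulation of the torus T^2.)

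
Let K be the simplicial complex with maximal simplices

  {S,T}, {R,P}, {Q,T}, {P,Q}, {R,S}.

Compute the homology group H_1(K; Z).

H_1 ≅ Z.

Take the total order P < Q < R < S < T on the vertex set. Then K (dimension 1) consists of the simplices:

  0-simplices (5): P, Q, R, S, T
  1-simplices (5): PQ, PR, QT, RS, ST

so the chain groups are C_0 ≅ Z^5, C_1 ≅ Z^5.

The boundary map ∂_1: C_1 → C_0 is given by ∂[p,q] = [q] − [p]. For instance
  ∂RS = S − R.
This gives a 5×5 integer matrix of rank 4; reducing to Smith normal form yields diagonal entries (1,1,1,1).

Reading off H_k = ker ∂_k / im ∂_{k+1}:

  H_1: rank ker ∂_1 − rank ∂_2 = (5 − 4) − 0 = 1, and there is no ∂_2, so H_1 = Z.

(K is a triangulation of the circle S^1.)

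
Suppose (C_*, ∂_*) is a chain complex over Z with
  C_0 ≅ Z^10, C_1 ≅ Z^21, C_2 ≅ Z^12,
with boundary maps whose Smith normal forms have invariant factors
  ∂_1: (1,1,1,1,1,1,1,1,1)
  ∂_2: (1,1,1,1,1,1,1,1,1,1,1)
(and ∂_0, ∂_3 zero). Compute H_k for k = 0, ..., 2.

H_0: b_0 = 10 − 0 − 9 = 1; torsion from ∂_1 factors > 1: none. So H_0 = Z.
H_1: b_1 = 21 − 9 − 11 = 1; torsion from ∂_2 factors > 1: none. So H_1 = Z.
H_2: b_2 = 12 − 11 − 0 = 1; torsion from ∂_3 factors > 1: none. So H_2 = Z.

H_0 = Z,  H_1 = Z,  H_2 = Z.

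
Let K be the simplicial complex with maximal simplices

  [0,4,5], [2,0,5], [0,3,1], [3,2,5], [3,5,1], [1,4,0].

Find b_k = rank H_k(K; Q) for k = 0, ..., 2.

b_0 = 1, b_1 = 1, b_2 = 0.

We work with the vertex ordering 0 < 1 < 2 < 3 < 4 < 5. The simplices of K, each written with vertices in increasing order, are:

  0-simplices (6): [0], [1], [2], [3], [4], [5]
  1-simplices (12): [0,1], [0,2], [0,3], [0,4], [0,5], [1,3], [1,4], [1,5], [2,3], [2,5], [3,5], [4,5]
  2-simplices (6): [0,1,3], [0,1,4], [0,2,5], [0,4,5], [1,3,5], [2,3,5]

giving chain groups C_0 ≅ Z^6, C_1 ≅ Z^12, C_2 ≅ Z^6.

The boundary map ∂_1: C_1 → C_0 sends each edge [p,q] (with p < q) to q − p. For instance
  ∂[0,4] = [4] − [0].
As a 6×12 matrix over Z this has rank 5, with invariant factors (1,1,1,1,1).

Boundary ∂_2: C_2 → C_1 sends each 2-simplex [p,q,r] to [q,r] − [p,r] + [p,q]. For instance
  ∂[1,3,5] = [3,5] − [1,5] + [1,3],
  ∂[2,3,5] = [3,5] − [2,5] + [2,3].
As a 12×6 matrix over Z this has rank 6, with invariant factors (1,1,1,1,1,1).

Now H_k = ker ∂_k / im ∂_{k+1}, so:

  H_0: rank C_0 − rank ∂_1 = 6 − 5 = 1, and the invariant factors of ∂_1 are all 1, so H_0 ≅ Z.
  H_1: rank ker ∂_1 − rank ∂_2 = (12 − 5) − 6 = 1, and the invariant factors of ∂_2 are all 1, so H_1 ≅ Z.
  H_2: rank ker ∂_2 − rank ∂_3 = (6 − 6) − 0 = 0, and there is no ∂_3, so H_2 ≅ 0.

Hence the Betti numbers are b_0 = 1, b_1 = 1, b_2 = 0.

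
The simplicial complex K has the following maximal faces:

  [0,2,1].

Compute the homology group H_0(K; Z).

H_0 = Z.

We work with the vertex ordering 0 < 1 < 2. The simplices of K, each written with vertices in increasing order, are:

  0-simplices (3): [0], [1], [2]
  1-simplices (3): [0,1], [0,2], [1,2]
  2-simplices (1): [0,1,2]

Hence C_0 ≅ Z^3, C_1 ≅ Z^3, C_2 ≅ Z^1.

The boundary map ∂_1: C_1 → C_0 is given by ∂[p,q] = [q] − [p]. For instance
  ∂[0,1] = [1] − [0].
The 3×3 boundary matrix has rank 2 and Smith normal form diag(1,1).

Boundary ∂_2: C_2 → C_1 acts by ∂[p,q,r] = [q,r] − [p,r] + [p,q]. For instance
  ∂[0,1,2] = [1,2] − [0,2] + [0,1].
This gives a 3×1 integer matrix of rank 1; reducing to Smith normal form yields diagonal entries (1).

Now H_k = ker ∂_k / im ∂_{k+1}, so:

  H_0: rank C_0 − rank ∂_1 = 3 − 2 = 1, and the invariant factors of ∂_1 are all 1, so H_0 ≅ Z.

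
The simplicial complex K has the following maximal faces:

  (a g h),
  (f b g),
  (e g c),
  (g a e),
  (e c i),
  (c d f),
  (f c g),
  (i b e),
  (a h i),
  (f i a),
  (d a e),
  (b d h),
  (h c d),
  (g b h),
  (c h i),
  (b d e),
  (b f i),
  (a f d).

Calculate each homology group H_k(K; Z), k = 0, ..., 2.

H_0 ≅ Z,  H_1 ≅ Z^2,  H_2 ≅ Z.

K has 9 vertices, 27 edges, 18 triangles.
rank ∂_0 = 0, rank ∂_1 = 8 ⇒ b_0 = 9 − 0 − 8 = 1; all invariant factors of ∂_1 are 1 so no torsion. So H_0 ≅ Z.
rank ∂_1 = 8, rank ∂_2 = 17 ⇒ b_1 = 27 − 8 − 17 = 2; all invariant factors of ∂_2 are 1 so no torsion. So H_1 ≅ Z^2.
rank ∂_2 = 17, rank ∂_3 = 0 ⇒ b_2 = 18 − 17 − 0 = 1. So H_2 ≅ Z.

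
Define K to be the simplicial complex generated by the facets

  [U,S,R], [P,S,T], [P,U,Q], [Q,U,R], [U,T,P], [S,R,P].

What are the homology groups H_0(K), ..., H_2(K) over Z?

H_0 ≅ Z,  H_1 ≅ Z,  H_2 = 0.

K has 6 vertices, 12 edges, 6 triangles.
rank ∂_0 = 0, rank ∂_1 = 5 ⇒ b_0 = 6 − 0 − 5 = 1; all invariant factors of ∂_1 are 1 so no torsion. So H_0 ≅ Z.
rank ∂_1 = 5, rank ∂_2 = 6 ⇒ b_1 = 12 − 5 − 6 = 1; all invariant factors of ∂_2 are 1 so no torsion. So H_1 ≅ Z.
rank ∂_2 = 6, rank ∂_3 = 0 ⇒ b_2 = 6 − 6 − 0 = 0. So H_2 ≅ 0.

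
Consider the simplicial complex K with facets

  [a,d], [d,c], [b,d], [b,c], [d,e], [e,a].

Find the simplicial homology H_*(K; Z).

H_0 = Z,  H_1 = Z^2.

We work with the vertex ordering a < b < c < d < e. The simplices of K, each written with vertices in increasing order, are:

  0-simplices (5): a, b, c, d, e
  1-simplices (6): ad, ae, bc, bd, cd, de

Hence C_0 ≅ Z^5, C_1 ≅ Z^6.

The boundary map ∂_1: C_1 → C_0 is given by ∂[p,q] = [q] − [p]. For instance
  ∂cd = d − c.
The 5×6 boundary matrix has rank 4 and Smith normal form diag(1,1,1,1).

Now H_k = ker ∂_k / im ∂_{k+1}, so:

  H_0: rank C_0 − rank ∂_1 = 5 − 4 = 1, and the invariant factors of ∂_1 are all 1, so H_0 = Z.
  H_1: rank ker ∂_1 − rank ∂_2 = (6 − 4) − 0 = 2, and there is no ∂_2, so H_1 = Z^2.

(K is a triangulation of a wedge of 2 circles.)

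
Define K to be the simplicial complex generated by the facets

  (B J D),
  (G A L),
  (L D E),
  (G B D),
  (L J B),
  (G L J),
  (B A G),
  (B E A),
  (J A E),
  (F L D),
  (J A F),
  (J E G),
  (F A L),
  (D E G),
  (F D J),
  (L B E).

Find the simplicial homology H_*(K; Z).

Order the vertices as A < B < D < E < F < G < J < L. Listing each simplex with vertices in this order, K has dimension 2 with simplices:

  0-simplices (8): A, B, D, E, F, G, J, L
  1-simplices (24): AB, AE, AF, AG, AJ, AL, BD, BE, BG, BJ, BL, DE, DF, DG, DJ, DL, EG, EJ, EL, FJ, FL, GJ, GL, JL
  2-simplices (16): ABE, ABG, AEJ, AFJ, AFL, AGL, BDG, BDJ, BEL, BJL, DEG, DEL, DFJ, DFL, EGJ, GJL

giving chain groups C_0 ≅ Z^8, C_1 ≅ Z^24, C_2 ≅ Z^16.

∂_1: C_1 → C_0 is given by ∂[p,q] = [q] − [p].
The resulting 8×24 matrix has rank 7, and its Smith normal form has invariant factors (1,1,1,1,1,1,1).

∂_2: C_2 → C_1 sends each 2-simplex [p,q,r] to [q,r] − [p,r] + [p,q]. For instance
  ∂AFL = FL − AL + AF,
  ∂BEL = EL − BL + BE.
This gives a 24×16 integer matrix of rank 15; reducing to Smith normal form yields diagonal entries (1,1,1,1,1,1,1,1,1,1,1,1,1,1,1).

From H_k ≅ ker(∂_k) / im(∂_{k+1}) we obtain:

  H_0: rank C_0 − rank ∂_1 = 8 − 7 = 1, and the invariant factors of ∂_1 are all 1, so H_0 = Z.
  H_1: rank ker ∂_1 − rank ∂_2 = (24 − 7) − 15 = 2, and the invariant factors of ∂_2 are all 1, so H_1 = Z^2.
  H_2: rank ker ∂_2 − rank ∂_3 = (16 − 15) − 0 = 1, and there is no ∂_3, so H_2 = Z.

(K is a triangulation of the torus T^2.)

H_0 = Z,  H_1 = Z^2,  H_2 = Z.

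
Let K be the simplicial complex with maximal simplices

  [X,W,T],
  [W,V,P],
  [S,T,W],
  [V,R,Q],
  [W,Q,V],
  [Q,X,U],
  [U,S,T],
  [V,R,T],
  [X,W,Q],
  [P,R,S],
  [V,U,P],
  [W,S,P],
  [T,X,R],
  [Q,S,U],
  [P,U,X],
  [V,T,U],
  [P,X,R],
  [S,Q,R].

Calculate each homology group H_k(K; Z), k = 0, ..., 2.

Fix the vertex order P < Q < R < S < T < U < V < W < X and write every simplex with vertices in increasing order. Then dim K = 2 and the simplices of K are:

  0-simplices (9): P, Q, R, S, T, U, V, W, X
  1-simplices (27): PR, PS, PU, PV, PW, PX, QR, QS, QU, QV, QW, QX, RS, RT, RV, RX, ST, SU, SW, TU, TV, TW, TX, UV, UX, VW, WX
  2-simplices (18): PRS, PRX, PSW, PUV, PUX, PVW, QRS, QRV, QSU, QUX, QVW, QWX, RTV, RTX, STU, STW, TUV, TWX

so the chain groups are C_0 ≅ Z^9, C_1 ≅ Z^27, C_2 ≅ Z^18.

Boundary ∂_1: C_1 → C_0 maps an edge to its endpoints' difference, ∂[p,q] = q − p. For instance
  ∂PV = V − P.
The resulting 9×27 matrix has rank 8, and its Smith normal form has invariant factors (1,1,1,1,1,1,1,1).

The boundary map ∂_2: C_2 → C_1 sends each 2-simplex [p,q,r] to [q,r] − [p,r] + [p,q]. For instance
  ∂PVW = VW − PW + PV,
  ∂PUX = UX − PX + PU.
This gives a 27×18 integer matrix of rank 17; reducing to Smith normal form yields diagonal entries (1,1,1,1,1,1,1,1,1,1,1,1,1,1,1,1,1).

Reading off H_k = ker ∂_k / im ∂_{k+1}:

  H_0: rank C_0 − rank ∂_1 = 9 − 8 = 1, and the invariant factors of ∂_1 are all 1, so H_0 = Z.
  H_1: rank ker ∂_1 − rank ∂_2 = (27 − 8) − 17 = 2, and the invariant factors of ∂_2 are all 1, so H_1 = Z^2.
  H_2: rank ker ∂_2 − rank ∂_3 = (18 − 17) − 0 = 1, and there is no ∂_3, so H_2 = Z.

H_0 = Z,  H_1 = Z^2,  H_2 = Z.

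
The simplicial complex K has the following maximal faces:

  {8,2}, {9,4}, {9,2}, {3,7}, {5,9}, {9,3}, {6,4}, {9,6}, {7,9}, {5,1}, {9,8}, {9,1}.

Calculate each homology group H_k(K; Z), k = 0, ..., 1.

H_0 = Z,  H_1 = Z^4.

Order the vertices as 1 < 2 < 3 < 4 < 5 < 6 < 7 < 8 < 9. Listing each simplex with vertices in this order, K has dimension 1 with simplices:

  0-simplices (9): [1], [2], [3], [4], [5], [6], [7], [8], [9]
  1-simplices (12): [1,5], [1,9], [2,8], [2,9], [3,7], [3,9], [4,6], [4,9], [5,9], [6,9], [7,9], [8,9]

giving chain groups C_0 ≅ Z^9, C_1 ≅ Z^12.

Boundary ∂_1: C_1 → C_0 maps an edge to its endpoints' difference, ∂[p,q] = q − p. For instance
  ∂[4,6] = [6] − [4].
As a 9×12 matrix over Z this has rank 8, with invariant factors (1,1,1,1,1,1,1,1).

Reading off H_k = ker ∂_k / im ∂_{k+1}:

  H_0: rank C_0 − rank ∂_1 = 9 − 8 = 1, and the invariant factors of ∂_1 are all 1, so H_0 = Z.
  H_1: rank ker ∂_1 − rank ∂_2 = (12 − 8) − 0 = 4, and there is no ∂_2, so H_1 = Z^4.

As a check, the Euler characteristic is 9 − 12 = -3, which agrees with 1 − 4 = -3.
(K is a triangulation of a wedge of 4 circles.)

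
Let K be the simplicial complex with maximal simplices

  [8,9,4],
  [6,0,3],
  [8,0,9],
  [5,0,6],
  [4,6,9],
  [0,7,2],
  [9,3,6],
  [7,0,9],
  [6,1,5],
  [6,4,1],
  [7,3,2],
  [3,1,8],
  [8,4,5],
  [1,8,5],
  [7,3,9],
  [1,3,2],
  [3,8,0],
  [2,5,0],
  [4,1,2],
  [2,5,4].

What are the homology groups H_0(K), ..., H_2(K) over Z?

H_0 ≅ Z,  H_1 ≅ Z ⊕ Z/2,  H_2 = 0.

We work with the vertex ordering 0 < 1 < 2 < 3 < 4 < 5 < 6 < 7 < 8 < 9. The simplices of K, each written with vertices in increasing order, are:

  0-simplices (10): [0], [1], [2], [3], [4], [5], [6], [7], [8], [9]
  1-simplices (30): (30 of them)
  2-simplices (20): (20 of them)

so the chain groups are C_0 ≅ Z^10, C_1 ≅ Z^30, C_2 ≅ Z^20.

∂_1: C_1 → C_0 is given by ∂[p,q] = [q] − [p]. For instance
  ∂[0,2] = [2] − [0].
The resulting 10×30 matrix has rank 9, and its Smith normal form has invariant factors (1,1,1,1,1,1,1,1,1).

∂_2: C_2 → C_1 acts by ∂[p,q,r] = [q,r] − [p,r] + [p,q]. For instance
  ∂[2,4,5] = [4,5] − [2,5] + [2,4],
  ∂[0,3,6] = [3,6] − [0,6] + [0,3].
The resulting 30×20 matrix has rank 20, and its Smith normal form has invariant factors (1,1,1,1,1,1,1,1,1,1,1,1,1,1,1,1,1,1,1,2).

Computing H_k = (kernel of ∂_k) / (image of ∂_{k+1}):

  H_0: rank C_0 − rank ∂_1 = 10 − 9 = 1, and the invariant factors of ∂_1 are all 1, so H_0 ≅ Z.
  H_1: rank ker ∂_1 − rank ∂_2 = (30 − 9) − 20 = 1, and ∂_2 has invariant factor 2 > 1, so H_1 ≅ Z ⊕ Z/2.
  H_2: rank ker ∂_2 − rank ∂_3 = (20 − 20) − 0 = 0, and there is no ∂_3, so H_2 ≅ 0.

As a check, the Euler characteristic is 10 − 30 + 20 = 0, which agrees with 1 − 1 + 0 = 0.
(K is a triangulation of the Klein bottle.)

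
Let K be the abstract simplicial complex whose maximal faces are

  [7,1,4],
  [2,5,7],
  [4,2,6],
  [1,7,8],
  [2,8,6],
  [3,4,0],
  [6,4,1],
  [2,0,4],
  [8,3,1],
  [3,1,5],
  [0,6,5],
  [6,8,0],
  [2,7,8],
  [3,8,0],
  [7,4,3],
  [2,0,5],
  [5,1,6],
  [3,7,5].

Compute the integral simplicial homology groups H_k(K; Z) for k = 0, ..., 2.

We work with the vertex ordering 0 < 1 < 2 < 3 < 4 < 5 < 6 < 7 < 8. The simplices of K, each written with vertices in increasing order, are:

  0-simplices (9): [0], [1], [2], [3], [4], [5], [6], [7], [8]
  1-simplices (27): (27 of them)
  2-simplices (18): [0,2,4], [0,2,5], [0,3,4], [0,3,8], [0,5,6], [0,6,8], [1,3,5], [1,3,8], [1,4,6], [1,4,7], [1,5,6], [1,7,8], [2,4,6], [2,5,7], [2,6,8], [2,7,8], [3,4,7], [3,5,7]

giving chain groups C_0 ≅ Z^9, C_1 ≅ Z^27, C_2 ≅ Z^18.

The boundary map ∂_1: C_1 → C_0 is given by ∂[p,q] = [q] − [p]. For instance
  ∂[0,3] = [3] − [0].
The 9×27 boundary matrix has rank 8 and Smith normal form diag(1,1,1,1,1,1,1,1).

∂_2: C_2 → C_1 sends each 2-simplex [p,q,r] to [q,r] − [p,r] + [p,q]. For instance
  ∂[0,3,4] = [3,4] − [0,4] + [0,3],
  ∂[3,4,7] = [4,7] − [3,7] + [3,4].
As a 27×18 matrix over Z this has rank 18, with invariant factors (1,1,1,1,1,1,1,1,1,1,1,1,1,1,1,1,1,2).

Computing H_k = (kernel of ∂_k) / (image of ∂_{k+1}):

  H_0: rank C_0 − rank ∂_1 = 9 − 8 = 1, and the invariant factors of ∂_1 are all 1, so H_0 ≅ Z.
  H_1: rank ker ∂_1 − rank ∂_2 = (27 − 8) − 18 = 1, and ∂_2 has invariant factor 2 > 1, so H_1 ≅ Z × Z/2.
  H_2: rank ker ∂_2 − rank ∂_3 = (18 − 18) − 0 = 0, and there is no ∂_3, so H_2 ≅ 0.

H_0 = Z,  H_1 = Z × Z/2,  H_2 = 0.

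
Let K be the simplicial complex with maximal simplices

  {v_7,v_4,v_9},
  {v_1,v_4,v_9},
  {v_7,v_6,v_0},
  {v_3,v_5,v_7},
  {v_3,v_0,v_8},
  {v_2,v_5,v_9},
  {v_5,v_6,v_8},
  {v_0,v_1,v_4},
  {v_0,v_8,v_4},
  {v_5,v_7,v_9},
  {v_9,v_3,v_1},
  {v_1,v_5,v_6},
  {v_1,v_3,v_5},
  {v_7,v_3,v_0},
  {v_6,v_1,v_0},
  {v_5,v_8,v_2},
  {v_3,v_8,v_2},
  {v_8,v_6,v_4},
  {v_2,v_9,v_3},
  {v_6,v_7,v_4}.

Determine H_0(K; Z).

H_0 = Z.

We work with the vertex ordering v_0 < v_1 < v_2 < v_3 < v_4 < v_5 < v_6 < v_7 < v_8 < v_9. The simplices of K, each written with vertices in increasing order, are:

  0-simplices (10): [v_0], [v_1], [v_2], [v_3], [v_4], [v_5], [v_6], [v_7], [v_8], [v_9]
  1-simplices (30): (30 of them)
  2-simplices (20): (20 of them)

giving chain groups C_0 ≅ Z^10, C_1 ≅ Z^30, C_2 ≅ Z^20.

The boundary map ∂_1: C_1 → C_0 is given by ∂[p,q] = [q] − [p]. For instance
  ∂[v_1,v_9] = [v_9] − [v_1].
The 10×30 boundary matrix has rank 9 and Smith normal form diag(1,1,1,1,1,1,1,1,1).

∂_2: C_2 → C_1 sends each 2-simplex [p,q,r] to [q,r] − [p,r] + [p,q]. For instance
  ∂[v_1,v_4,v_9] = [v_4,v_9] − [v_1,v_9] + [v_1,v_4],
  ∂[v_2,v_5,v_8] = [v_5,v_8] − [v_2,v_8] + [v_2,v_5].
This gives a 30×20 integer matrix of rank 20; reducing to Smith normal form yields diagonal entries (1,1,1,1,1,1,1,1,1,1,1,1,1,1,1,1,1,1,1,2).

From H_k ≅ ker(∂_k) / im(∂_{k+1}) we obtain:

  H_0: rank C_0 − rank ∂_1 = 10 − 9 = 1, and the invariant factors of ∂_1 are all 1, so H_0 = Z.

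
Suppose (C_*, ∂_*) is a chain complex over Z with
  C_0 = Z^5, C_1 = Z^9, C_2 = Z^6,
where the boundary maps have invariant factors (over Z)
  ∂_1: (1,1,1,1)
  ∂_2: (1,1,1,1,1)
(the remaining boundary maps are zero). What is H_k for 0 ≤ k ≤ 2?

H_0: b_0 = 5 − 0 − 4 = 1; torsion from ∂_1 factors > 1: none. So H_0 = Z.
H_1: b_1 = 9 − 4 − 5 = 0; torsion from ∂_2 factors > 1: none. So H_1 = 0.
H_2: b_2 = 6 − 5 − 0 = 1; torsion from ∂_3 factors > 1: none. So H_2 = Z.

H_0 = Z,  H_1 = 0,  H_2 = Z.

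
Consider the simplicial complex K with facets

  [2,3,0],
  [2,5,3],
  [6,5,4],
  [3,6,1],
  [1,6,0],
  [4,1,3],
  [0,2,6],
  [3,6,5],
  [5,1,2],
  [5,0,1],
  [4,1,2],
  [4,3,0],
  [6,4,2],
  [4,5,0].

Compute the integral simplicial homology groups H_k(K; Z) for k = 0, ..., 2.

Order the vertices as 0 < 1 < 2 < 3 < 4 < 5 < 6. Listing each simplex with vertices in this order, K has dimension 2 with simplices:

  0-simplices (7): [0], [1], [2], [3], [4], [5], [6]
  1-simplices (21): [0,1], [0,2], [0,3], [0,4], [0,5], [0,6], [1,2], [1,3], [1,4], [1,5], [1,6], [2,3], [2,4], [2,5], [2,6], [3,4], [3,5], [3,6], [4,5], [4,6], [5,6]
  2-simplices (14): [0,1,5], [0,1,6], [0,2,3], [0,2,6], [0,3,4], [0,4,5], [1,2,4], [1,2,5], [1,3,4], [1,3,6], [2,3,5], [2,4,6], [3,5,6], [4,5,6]

giving chain groups C_0 ≅ Z^7, C_1 ≅ Z^21, C_2 ≅ Z^14.

The boundary map ∂_1: C_1 → C_0 sends each edge [p,q] (with p < q) to q − p.
This gives a 7×21 integer matrix of rank 6; reducing to Smith normal form yields diagonal entries (1,1,1,1,1,1).

∂_2: C_2 → C_1 sends each 2-simplex [p,q,r] to [q,r] − [p,r] + [p,q]. For instance
  ∂[3,5,6] = [5,6] − [3,6] + [3,5],
  ∂[2,3,5] = [3,5] − [2,5] + [2,3].
This gives a 21×14 integer matrix of rank 13; reducing to Smith normal form yields diagonal entries (1,1,1,1,1,1,1,1,1,1,1,1,1).

From H_k ≅ ker(∂_k) / im(∂_{k+1}) we obtain:

  H_0: rank C_0 − rank ∂_1 = 7 − 6 = 1, and the invariant factors of ∂_1 are all 1, so H_0 = Z.
  H_1: rank ker ∂_1 − rank ∂_2 = (21 − 6) − 13 = 2, and the invariant factors of ∂_2 are all 1, so H_1 = Z^2.
  H_2: rank ker ∂_2 − rank ∂_3 = (14 − 13) − 0 = 1, and there is no ∂_3, so H_2 = Z.

As a check, the Euler characteristic is 7 − 21 + 14 = 0, which agrees with 1 − 2 + 1 = 0.

H_0 = Z,  H_1 = Z^2,  H_2 = Z.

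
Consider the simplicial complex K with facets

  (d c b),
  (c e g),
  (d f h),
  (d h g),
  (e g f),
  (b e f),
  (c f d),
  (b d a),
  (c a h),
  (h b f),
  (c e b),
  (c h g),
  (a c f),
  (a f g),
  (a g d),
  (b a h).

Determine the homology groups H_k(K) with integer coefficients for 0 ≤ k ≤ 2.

H_0 = Z,  H_1 = Z^2,  H_2 = Z.

Fix the vertex order a < b < c < d < e < f < g < h and write every simplex with vertices in increasing order. Then dim K = 2 and the simplices of K are:

  0-simplices (8): a, b, c, d, e, f, g, h
  1-simplices (24): ab, ac, ad, af, ag, ah, bc, bd, be, bf, bh, cd, ce, cf, cg, ch, df, dg, dh, ef, eg, fg, fh, gh
  2-simplices (16): abd, abh, acf, ach, adg, afg, bcd, bce, bef, bfh, cdf, ceg, cgh, dfh, dgh, efg

giving chain groups C_0 ≅ Z^8, C_1 ≅ Z^24, C_2 ≅ Z^16.

The boundary map ∂_1: C_1 → C_0 maps an edge to its endpoints' difference, ∂[p,q] = q − p. For instance
  ∂ce = e − c.
This gives a 8×24 integer matrix of rank 7; reducing to Smith normal form yields diagonal entries (1,1,1,1,1,1,1).

Boundary ∂_2: C_2 → C_1 maps a triangle to the signed sum of its edges. For instance
  ∂efg = fg − eg + ef,
  ∂dgh = gh − dh + dg.
As a 24×16 matrix over Z this has rank 15, with invariant factors (1,1,1,1,1,1,1,1,1,1,1,1,1,1,1).

From H_k ≅ ker(∂_k) / im(∂_{k+1}) we obtain:

  H_0: rank C_0 − rank ∂_1 = 8 − 7 = 1, and the invariant factors of ∂_1 are all 1, so H_0 = Z.
  H_1: rank ker ∂_1 − rank ∂_2 = (24 − 7) − 15 = 2, and the invariant factors of ∂_2 are all 1, so H_1 = Z^2.
  H_2: rank ker ∂_2 − rank ∂_3 = (16 − 15) − 0 = 1, and there is no ∂_3, so H_2 = Z.

(K is a triangulation of the torus T^2.)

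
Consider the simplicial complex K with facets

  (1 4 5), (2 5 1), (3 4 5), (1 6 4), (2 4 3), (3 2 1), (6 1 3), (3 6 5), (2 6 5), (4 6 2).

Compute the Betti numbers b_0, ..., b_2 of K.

b_0 = 1, b_1 = 0, b_2 = 0.

Order the vertices as 1 < 2 < 3 < 4 < 5 < 6. Listing each simplex with vertices in this order, K has dimension 2 with simplices:

  0-simplices (6): [1], [2], [3], [4], [5], [6]
  1-simplices (15): [1,2], [1,3], [1,4], [1,5], [1,6], [2,3], [2,4], [2,5], [2,6], [3,4], [3,5], [3,6], [4,5], [4,6], [5,6]
  2-simplices (10): [1,2,3], [1,2,5], [1,3,6], [1,4,5], [1,4,6], [2,3,4], [2,4,6], [2,5,6], [3,4,5], [3,5,6]

Hence C_0 ≅ Z^6, C_1 ≅ Z^15, C_2 ≅ Z^10.

The boundary map ∂_1: C_1 → C_0 sends each edge [p,q] (with p < q) to q − p. For instance
  ∂[3,6] = [6] − [3].
The 6×15 boundary matrix has rank 5 and Smith normal form diag(1,1,1,1,1).

Boundary ∂_2: C_2 → C_1 sends each 2-simplex [p,q,r] to [q,r] − [p,r] + [p,q]. For instance
  ∂[1,2,5] = [2,5] − [1,5] + [1,2],
  ∂[1,4,5] = [4,5] − [1,5] + [1,4].
The 15×10 boundary matrix has rank 10 and Smith normal form diag(1,1,1,1,1,1,1,1,1,2).

Computing H_k = (kernel of ∂_k) / (image of ∂_{k+1}):

  H_0: rank C_0 − rank ∂_1 = 6 − 5 = 1, and the invariant factors of ∂_1 are all 1, so H_0 = Z.
  H_1: rank ker ∂_1 − rank ∂_2 = (15 − 5) − 10 = 0, and ∂_2 has invariant factor 2 > 1, so H_1 = Z_2.
  H_2: rank ker ∂_2 − rank ∂_3 = (10 − 10) − 0 = 0, and there is no ∂_3, so H_2 = 0.

As a check, the Euler characteristic is 6 − 15 + 10 = 1, which agrees with 1 − 0 + 0 = 1.

Hence the Betti numbers are b_0 = 1, b_1 = 0, b_2 = 0.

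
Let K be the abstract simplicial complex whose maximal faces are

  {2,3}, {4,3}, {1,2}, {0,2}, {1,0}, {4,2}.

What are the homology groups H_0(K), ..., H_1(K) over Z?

K has 5 vertices, 6 edges.
rank ∂_0 = 0, rank ∂_1 = 4 ⇒ b_0 = 5 − 0 − 4 = 1; all invariant factors of ∂_1 are 1 so no torsion. So H_0 = Z.
rank ∂_1 = 4, rank ∂_2 = 0 ⇒ b_1 = 6 − 4 − 0 = 2. So H_1 = Z^2.

H_0 ≅ Z,  H_1 ≅ Z^2.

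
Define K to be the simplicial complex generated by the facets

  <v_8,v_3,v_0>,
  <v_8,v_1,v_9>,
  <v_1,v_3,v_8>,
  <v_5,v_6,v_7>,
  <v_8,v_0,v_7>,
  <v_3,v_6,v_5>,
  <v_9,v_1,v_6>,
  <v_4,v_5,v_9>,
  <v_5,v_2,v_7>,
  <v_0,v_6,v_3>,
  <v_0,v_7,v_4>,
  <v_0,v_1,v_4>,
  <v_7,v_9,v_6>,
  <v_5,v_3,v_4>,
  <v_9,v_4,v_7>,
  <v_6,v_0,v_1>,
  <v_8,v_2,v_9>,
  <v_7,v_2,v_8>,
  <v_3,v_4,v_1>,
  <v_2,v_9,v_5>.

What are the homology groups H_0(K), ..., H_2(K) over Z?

Fix the vertex order v_0 < v_1 < v_2 < v_3 < v_4 < v_5 < v_6 < v_7 < v_8 < v_9 and write every simplex with vertices in increasing order. Then dim K = 2 and the simplices of K are:

  0-simplices (10): [v_0], [v_1], [v_2], [v_3], [v_4], [v_5], [v_6], [v_7], [v_8], [v_9]
  1-simplices (30): (30 of them)
  2-simplices (20): (20 of them)

giving chain groups C_0 ≅ Z^10, C_1 ≅ Z^30, C_2 ≅ Z^20.

∂_1: C_1 → C_0 sends each edge [p,q] (with p < q) to q − p.
The resulting 10×30 matrix has rank 9, and its Smith normal form has invariant factors (1,1,1,1,1,1,1,1,1).

Boundary ∂_2: C_2 → C_1 maps a triangle to the signed sum of its edges. For instance
  ∂[v_1,v_8,v_9] = [v_8,v_9] − [v_1,v_9] + [v_1,v_8],
  ∂[v_3,v_4,v_5] = [v_4,v_5] − [v_3,v_5] + [v_3,v_4].
The resulting 30×20 matrix has rank 20, and its Smith normal form has invariant factors (1,1,1,1,1,1,1,1,1,1,1,1,1,1,1,1,1,1,1,2).

Computing H_k = (kernel of ∂_k) / (image of ∂_{k+1}):

  H_0: rank C_0 − rank ∂_1 = 10 − 9 = 1, and the invariant factors of ∂_1 are all 1, so H_0 = Z.
  H_1: rank ker ∂_1 − rank ∂_2 = (30 − 9) − 20 = 1, and ∂_2 has invariant factor 2 > 1, so H_1 = Z ⊕ Z/2.
  H_2: rank ker ∂_2 − rank ∂_3 = (20 − 20) − 0 = 0, and there is no ∂_3, so H_2 = 0.

(K is a triangulation of the Klein bottle.)

H_0 ≅ Z,  H_1 ≅ Z ⊕ Z/2,  H_2 = 0.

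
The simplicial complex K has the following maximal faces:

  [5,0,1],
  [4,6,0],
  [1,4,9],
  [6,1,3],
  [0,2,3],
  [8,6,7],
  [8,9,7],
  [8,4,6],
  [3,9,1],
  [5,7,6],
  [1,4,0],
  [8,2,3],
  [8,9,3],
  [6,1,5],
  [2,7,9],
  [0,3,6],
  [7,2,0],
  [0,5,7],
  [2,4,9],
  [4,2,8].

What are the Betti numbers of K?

Fix the vertex order 0 < 1 < 2 < 3 < 4 < 5 < 6 < 7 < 8 < 9 and write every simplex with vertices in increasing order. Then dim K = 2 and the simplices of K are:

  0-simplices (10): [0], [1], [2], [3], [4], [5], [6], [7], [8], [9]
  1-simplices (30): (30 of them)
  2-simplices (20): (20 of them)

giving chain groups C_0 ≅ Z^10, C_1 ≅ Z^30, C_2 ≅ Z^20.

∂_1: C_1 → C_0 is given by ∂[p,q] = [q] − [p]. For instance
  ∂[5,6] = [6] − [5].
The resulting 10×30 matrix has rank 9, and its Smith normal form has invariant factors (1,1,1,1,1,1,1,1,1).

The boundary map ∂_2: C_2 → C_1 sends each 2-simplex [p,q,r] to [q,r] − [p,r] + [p,q]. For instance
  ∂[2,4,8] = [4,8] − [2,8] + [2,4],
  ∂[3,8,9] = [8,9] − [3,9] + [3,8].
As a 30×20 matrix over Z this has rank 20, with invariant factors (1,1,1,1,1,1,1,1,1,1,1,1,1,1,1,1,1,1,1,2).

Now H_k = ker ∂_k / im ∂_{k+1}, so:

  H_0: rank C_0 − rank ∂_1 = 10 − 9 = 1, and the invariant factors of ∂_1 are all 1, so H_0 = Z.
  H_1: rank ker ∂_1 − rank ∂_2 = (30 − 9) − 20 = 1, and ∂_2 has invariant factor 2 > 1, so H_1 = Z ⊕ Z/2Z.
  H_2: rank ker ∂_2 − rank ∂_3 = (20 − 20) − 0 = 0, and there is no ∂_3, so H_2 = 0.

As a check, the Euler characteristic is 10 − 30 + 20 = 0, which agrees with 1 − 1 + 0 = 0.

Hence the Betti numbers are b_0 = 1, b_1 = 1, b_2 = 0.

b_0 = 1, b_1 = 1, b_2 = 0.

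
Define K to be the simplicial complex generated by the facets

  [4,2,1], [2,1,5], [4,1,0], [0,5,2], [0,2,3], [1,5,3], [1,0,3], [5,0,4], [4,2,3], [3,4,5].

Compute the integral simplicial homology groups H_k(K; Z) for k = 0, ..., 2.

H_0 ≅ Z,  H_1 ≅ Z/2,  H_2 = 0.

Order the vertices as 0 < 1 < 2 < 3 < 4 < 5. Listing each simplex with vertices in this order, K has dimension 2 with simplices:

  0-simplices (6): [0], [1], [2], [3], [4], [5]
  1-simplices (15): [0,1], [0,2], [0,3], [0,4], [0,5], [1,2], [1,3], [1,4], [1,5], [2,3], [2,4], [2,5], [3,4], [3,5], [4,5]
  2-simplices (10): [0,1,3], [0,1,4], [0,2,3], [0,2,5], [0,4,5], [1,2,4], [1,2,5], [1,3,5], [2,3,4], [3,4,5]

giving chain groups C_0 ≅ Z^6, C_1 ≅ Z^15, C_2 ≅ Z^10.

The boundary map ∂_1: C_1 → C_0 maps an edge to its endpoints' difference, ∂[p,q] = q − p. For instance
  ∂[2,4] = [4] − [2].
The 6×15 boundary matrix has rank 5 and Smith normal form diag(1,1,1,1,1).

The boundary map ∂_2: C_2 → C_1 maps a triangle to the signed sum of its edges. For instance
  ∂[0,2,5] = [2,5] − [0,5] + [0,2],
  ∂[0,2,3] = [2,3] − [0,3] + [0,2].
This gives a 15×10 integer matrix of rank 10; reducing to Smith normal form yields diagonal entries (1,1,1,1,1,1,1,1,1,2).

Reading off H_k = ker ∂_k / im ∂_{k+1}:

  H_0: rank C_0 − rank ∂_1 = 6 − 5 = 1, and the invariant factors of ∂_1 are all 1, so H_0 ≅ Z.
  H_1: rank ker ∂_1 − rank ∂_2 = (15 − 5) − 10 = 0, and ∂_2 has invariant factor 2 > 1, so H_1 ≅ Z/2.
  H_2: rank ker ∂_2 − rank ∂_3 = (10 − 10) − 0 = 0, and there is no ∂_3, so H_2 ≅ 0.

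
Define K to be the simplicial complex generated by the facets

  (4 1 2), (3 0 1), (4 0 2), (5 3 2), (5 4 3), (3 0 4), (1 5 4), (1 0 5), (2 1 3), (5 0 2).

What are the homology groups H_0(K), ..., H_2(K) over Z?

Take the total order 0 < 1 < 2 < 3 < 4 < 5 on the vertex set. Then K (dimension 2) consists of the simplices:

  0-simplices (6): [0], [1], [2], [3], [4], [5]
  1-simplices (15): [0,1], [0,2], [0,3], [0,4], [0,5], [1,2], [1,3], [1,4], [1,5], [2,3], [2,4], [2,5], [3,4], [3,5], [4,5]
  2-simplices (10): [0,1,3], [0,1,5], [0,2,4], [0,2,5], [0,3,4], [1,2,3], [1,2,4], [1,4,5], [2,3,5], [3,4,5]

giving chain groups C_0 ≅ Z^6, C_1 ≅ Z^15, C_2 ≅ Z^10.

Boundary ∂_1: C_1 → C_0 sends each edge [p,q] (with p < q) to q − p.
As a 6×15 matrix over Z this has rank 5, with invariant factors (1,1,1,1,1).

Boundary ∂_2: C_2 → C_1 acts by ∂[p,q,r] = [q,r] − [p,r] + [p,q]. For instance
  ∂[1,2,3] = [2,3] − [1,3] + [1,2],
  ∂[0,1,3] = [1,3] − [0,3] + [0,1].
This gives a 15×10 integer matrix of rank 10; reducing to Smith normal form yields diagonal entries (1,1,1,1,1,1,1,1,1,2).

Reading off H_k = ker ∂_k / im ∂_{k+1}:

  H_0: rank C_0 − rank ∂_1 = 6 − 5 = 1, and the invariant factors of ∂_1 are all 1, so H_0 = Z.
  H_1: rank ker ∂_1 − rank ∂_2 = (15 − 5) − 10 = 0, and ∂_2 has invariant factor 2 > 1, so H_1 = Z/2.
  H_2: rank ker ∂_2 − rank ∂_3 = (10 − 10) − 0 = 0, and there is no ∂_3, so H_2 = 0.

H_0 = Z,  H_1 = Z/2,  H_2 = 0.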